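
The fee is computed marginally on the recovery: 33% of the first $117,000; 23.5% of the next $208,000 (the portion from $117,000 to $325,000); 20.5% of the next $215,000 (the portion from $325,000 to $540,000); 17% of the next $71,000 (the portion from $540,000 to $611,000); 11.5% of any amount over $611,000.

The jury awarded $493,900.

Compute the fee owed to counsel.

First $117,000 at 33% = $38,610.00
Next $208,000 at 23.5% = $48,880.00
Remaining $168,900 at 20.5% = $34,624.50
Fee: $38,610.00 + $48,880.00 + $34,624.50 = $122,114.50

$122,114.50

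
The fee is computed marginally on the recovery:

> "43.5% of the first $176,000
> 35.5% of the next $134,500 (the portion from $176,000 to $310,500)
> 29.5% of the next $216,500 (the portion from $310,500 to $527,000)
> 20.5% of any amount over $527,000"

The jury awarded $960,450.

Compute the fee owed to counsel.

First $176,000 at 43.5% = $76,560.00
Next $134,500 at 35.5% = $47,747.50
Next $216,500 at 29.5% = $63,867.50
Remaining $433,450 at 20.5% = $88,857.25
Fee: $76,560.00 + $47,747.50 + $63,867.50 + $88,857.25 = $277,032.25

$277,032.25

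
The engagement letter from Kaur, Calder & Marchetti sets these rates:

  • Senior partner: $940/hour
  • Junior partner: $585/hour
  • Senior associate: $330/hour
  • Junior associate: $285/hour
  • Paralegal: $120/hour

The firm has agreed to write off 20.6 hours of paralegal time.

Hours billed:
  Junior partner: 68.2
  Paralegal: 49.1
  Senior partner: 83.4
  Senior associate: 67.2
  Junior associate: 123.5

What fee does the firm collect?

Senior partner: 83.4 × $940 = $78,396.00
Junior partner: 68.2 × $585 = $39,897.00
Senior associate: 67.2 × $330 = $22,176.00
Junior associate: 123.5 × $285 = $35,197.50
Paralegal: 49.1 × $120 = $5,892.00
Subtotal: $181,558.50
Write-off: 20.6 × $120 = $2,472.00
Total: $181,558.50 − $2,472.00 = $179,086.50

$179,086.50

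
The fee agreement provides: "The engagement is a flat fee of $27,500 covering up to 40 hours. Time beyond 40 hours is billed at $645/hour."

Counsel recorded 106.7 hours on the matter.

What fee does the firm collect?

$70,521.50

Flat fee: $27,500.00
Excess hours: 106.7 − 40 = 66.7
Overrun: 66.7 × $645 = $43,021.50
Total: $27,500.00 + $43,021.50 = $70,521.50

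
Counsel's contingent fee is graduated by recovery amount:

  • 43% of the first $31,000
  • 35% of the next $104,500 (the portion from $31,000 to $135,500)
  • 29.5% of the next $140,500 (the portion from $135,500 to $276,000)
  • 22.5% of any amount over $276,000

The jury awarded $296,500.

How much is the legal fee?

First $31,000 at 43% = $13,330.00
Next $104,500 at 35% = $36,575.00
Next $140,500 at 29.5% = $41,447.50
Remaining $20,500 at 22.5% = $4,612.50
Fee: $13,330.00 + $36,575.00 + $41,447.50 + $4,612.50 = $95,965.00

$95,965.00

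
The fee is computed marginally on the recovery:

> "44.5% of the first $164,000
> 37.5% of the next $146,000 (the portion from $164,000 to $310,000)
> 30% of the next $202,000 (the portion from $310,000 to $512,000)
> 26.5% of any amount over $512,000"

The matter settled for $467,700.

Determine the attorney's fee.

$175,040.00

First $164,000 at 44.5% = $72,980.00
Next $146,000 at 37.5% = $54,750.00
Remaining $157,700 at 30% = $47,310.00
Fee: $72,980.00 + $54,750.00 + $47,310.00 = $175,040.00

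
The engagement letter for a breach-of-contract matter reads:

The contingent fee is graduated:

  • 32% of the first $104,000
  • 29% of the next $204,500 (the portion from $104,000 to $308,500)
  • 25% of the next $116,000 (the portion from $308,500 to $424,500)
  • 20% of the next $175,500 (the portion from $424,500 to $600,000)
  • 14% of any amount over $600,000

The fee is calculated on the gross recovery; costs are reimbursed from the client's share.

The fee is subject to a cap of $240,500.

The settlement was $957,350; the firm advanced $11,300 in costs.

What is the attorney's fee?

Fee base is the gross recovery, $957,350; costs are reimbursed separately.
First $104,000 at 32% = $33,280.00
Next $204,500 at 29% = $59,305.00
Next $116,000 at 25% = $29,000.00
Next $175,500 at 20% = $35,100.00
Remaining $357,350 at 14% = $50,029.00
Fee: $33,280.00 + $59,305.00 + $29,000.00 + $35,100.00 + $50,029.00 = $206,714.00
$206,714.00 is under the $240,500 cap.

$206,714.00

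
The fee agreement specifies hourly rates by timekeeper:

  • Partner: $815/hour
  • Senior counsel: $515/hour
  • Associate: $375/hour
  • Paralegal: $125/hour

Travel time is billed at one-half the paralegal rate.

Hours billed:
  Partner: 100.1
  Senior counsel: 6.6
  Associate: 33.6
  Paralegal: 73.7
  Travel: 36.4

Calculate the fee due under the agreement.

$109,068.00

Partner: 100.1 × $815 = $81,581.50
Senior counsel: 6.6 × $515 = $3,399.00
Associate: 33.6 × $375 = $12,600.00
Paralegal: 73.7 × $125 = $9,212.50
Subtotal: $81,581.50 + $3,399.00 + $12,600.00 + $9,212.50 = $106,793.00
Travel: 36.4 × ($125 ÷ 2) = 36.4 × $62.50 = $2,275.00
Total: $106,793.00 + $2,275.00 = $109,068.00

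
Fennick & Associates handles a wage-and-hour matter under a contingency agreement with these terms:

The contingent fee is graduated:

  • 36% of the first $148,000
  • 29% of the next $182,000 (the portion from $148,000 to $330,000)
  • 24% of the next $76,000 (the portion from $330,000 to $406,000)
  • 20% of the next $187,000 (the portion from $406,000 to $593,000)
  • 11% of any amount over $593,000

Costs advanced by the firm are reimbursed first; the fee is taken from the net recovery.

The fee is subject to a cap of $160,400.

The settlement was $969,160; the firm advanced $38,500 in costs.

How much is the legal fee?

$160,400.00

Fee base (net of costs): $969,160 − $38,500 = $930,660
First $148,000 at 36% = $53,280.00
Next $182,000 at 29% = $52,780.00
Next $76,000 at 24% = $18,240.00
Next $187,000 at 20% = $37,400.00
Remaining $337,660 at 11% = $37,142.60
Fee: $53,280.00 + $52,780.00 + $18,240.00 + $37,400.00 + $37,142.60 = $198,842.60
$198,842.60 exceeds the $160,400 cap, so the fee is capped at $160,400.00.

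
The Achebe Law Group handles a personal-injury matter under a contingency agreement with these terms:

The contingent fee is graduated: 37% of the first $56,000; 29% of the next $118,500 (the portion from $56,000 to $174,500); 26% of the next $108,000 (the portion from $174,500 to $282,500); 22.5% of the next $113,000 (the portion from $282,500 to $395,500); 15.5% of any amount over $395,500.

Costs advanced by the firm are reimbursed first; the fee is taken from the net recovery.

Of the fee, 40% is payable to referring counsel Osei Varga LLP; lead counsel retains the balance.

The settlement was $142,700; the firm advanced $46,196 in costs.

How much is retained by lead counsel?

$19,479.70

Fee base (net of costs): $142,700 − $46,196 = $96,504
First $56,000 at 37% = $20,720.00
Remaining $40,504 at 29% = $11,746.16
Fee: $20,720.00 + $11,746.16 = $32,466.16
Referral share: 40% of $32,466.16 = $12,986.46; lead counsel retains $32,466.16 − $12,986.46 = $19,479.70.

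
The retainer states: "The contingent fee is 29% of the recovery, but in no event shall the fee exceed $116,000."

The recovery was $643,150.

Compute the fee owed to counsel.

$116,000.00

29% of $643,150 = $186,513.50
That exceeds the $116,000 cap, so the fee is capped at $116,000.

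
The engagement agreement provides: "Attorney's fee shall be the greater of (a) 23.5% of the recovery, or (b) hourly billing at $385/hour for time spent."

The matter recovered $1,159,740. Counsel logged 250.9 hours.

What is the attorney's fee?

(a) 23.5% of $1,159,740 = $272,538.90
(b) 250.9 × $385 = $96,596.50
The greater is (a): $272,538.90.

$272,538.90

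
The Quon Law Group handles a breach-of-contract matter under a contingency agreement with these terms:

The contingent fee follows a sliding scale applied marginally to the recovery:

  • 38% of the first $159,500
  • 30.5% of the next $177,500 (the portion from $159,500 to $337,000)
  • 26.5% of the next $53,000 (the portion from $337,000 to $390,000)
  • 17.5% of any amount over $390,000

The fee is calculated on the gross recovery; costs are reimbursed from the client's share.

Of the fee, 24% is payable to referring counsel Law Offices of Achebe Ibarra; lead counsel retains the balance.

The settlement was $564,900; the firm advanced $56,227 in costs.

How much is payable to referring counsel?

Fee base is the gross recovery, $564,900; costs are reimbursed separately.
First $159,500 at 38% = $60,610.00
Next $177,500 at 30.5% = $54,137.50
Next $53,000 at 26.5% = $14,045.00
Remaining $174,900 at 17.5% = $30,607.50
Fee: $60,610.00 + $54,137.50 + $14,045.00 + $30,607.50 = $159,400.00
Referral share: 24% of $159,400.00 = $38,256.00; lead counsel retains $159,400.00 − $38,256.00 = $121,144.00.

$38,256.00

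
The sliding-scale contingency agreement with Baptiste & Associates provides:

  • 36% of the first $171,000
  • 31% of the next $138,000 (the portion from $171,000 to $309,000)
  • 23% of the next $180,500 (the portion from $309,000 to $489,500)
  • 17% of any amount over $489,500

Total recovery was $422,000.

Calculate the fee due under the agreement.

$130,330.00

First $171,000 at 36% = $61,560.00
Next $138,000 at 31% = $42,780.00
Remaining $113,000 at 23% = $25,990.00
Fee: $61,560.00 + $42,780.00 + $25,990.00 = $130,330.00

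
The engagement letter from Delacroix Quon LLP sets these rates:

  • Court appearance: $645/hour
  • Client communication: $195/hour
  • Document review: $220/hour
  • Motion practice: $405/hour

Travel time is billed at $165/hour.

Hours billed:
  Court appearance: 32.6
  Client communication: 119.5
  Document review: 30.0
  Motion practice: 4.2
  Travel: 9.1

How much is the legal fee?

Court appearance: 32.6 × $645 = $21,027.00
Client communication: 119.5 × $195 = $23,302.50
Document review: 30.0 × $220 = $6,600.00
Motion practice: 4.2 × $405 = $1,701.00
Subtotal: $21,027.00 + $23,302.50 + $6,600.00 + $1,701.00 = $52,630.50
Travel: 9.1 × $165 = $1,501.50
Total: $52,630.50 + $1,501.50 = $54,132.00

$54,132.00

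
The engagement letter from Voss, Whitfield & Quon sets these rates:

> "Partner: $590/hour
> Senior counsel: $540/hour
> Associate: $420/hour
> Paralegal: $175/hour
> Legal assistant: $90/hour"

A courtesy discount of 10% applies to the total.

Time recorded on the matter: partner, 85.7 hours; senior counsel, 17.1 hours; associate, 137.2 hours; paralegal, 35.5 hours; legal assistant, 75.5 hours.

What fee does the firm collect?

$117,385.65

Partner: 85.7 × $590 = $50,563.00
Senior counsel: 17.1 × $540 = $9,234.00
Associate: 137.2 × $420 = $57,624.00
Paralegal: 35.5 × $175 = $6,212.50
Legal assistant: 75.5 × $90 = $6,795.00
Subtotal: $130,428.50
Less 10% discount: −$13,042.85
Total: $130,428.50 − $13,042.85 = $117,385.65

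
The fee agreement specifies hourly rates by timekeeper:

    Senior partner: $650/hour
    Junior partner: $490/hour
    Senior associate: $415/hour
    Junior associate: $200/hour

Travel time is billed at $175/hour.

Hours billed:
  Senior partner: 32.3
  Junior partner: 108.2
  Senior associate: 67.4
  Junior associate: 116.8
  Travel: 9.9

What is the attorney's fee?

Senior partner: 32.3 × $650 = $20,995.00
Junior partner: 108.2 × $490 = $53,018.00
Senior associate: 67.4 × $415 = $27,971.00
Junior associate: 116.8 × $200 = $23,360.00
Subtotal: $20,995.00 + $53,018.00 + $27,971.00 + $23,360.00 = $125,344.00
Travel: 9.9 × $175 = $1,732.50
Total: $125,344.00 + $1,732.50 = $127,076.50

$127,076.50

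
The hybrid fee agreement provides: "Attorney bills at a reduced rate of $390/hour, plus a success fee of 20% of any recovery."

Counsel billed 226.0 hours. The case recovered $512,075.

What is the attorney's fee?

$190,555.00

Hourly: 226.0 × $390 = $88,140.00
Success fee: 20% of $512,075 = $102,415.00
Total: $88,140.00 + $102,415.00 = $190,555.00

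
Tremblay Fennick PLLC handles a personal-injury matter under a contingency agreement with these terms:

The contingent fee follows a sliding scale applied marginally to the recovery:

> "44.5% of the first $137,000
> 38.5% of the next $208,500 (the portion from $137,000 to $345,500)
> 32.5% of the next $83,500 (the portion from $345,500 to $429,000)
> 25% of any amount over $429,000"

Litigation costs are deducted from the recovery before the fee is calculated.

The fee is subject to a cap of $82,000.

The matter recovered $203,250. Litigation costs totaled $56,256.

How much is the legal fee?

$64,812.69

Fee base (net of costs): $203,250 − $56,256 = $146,994
First $137,000 at 44.5% = $60,965.00
Remaining $9,994 at 38.5% = $3,847.69
Fee: $60,965.00 + $3,847.69 = $64,812.69
$64,812.69 is under the $82,000 cap.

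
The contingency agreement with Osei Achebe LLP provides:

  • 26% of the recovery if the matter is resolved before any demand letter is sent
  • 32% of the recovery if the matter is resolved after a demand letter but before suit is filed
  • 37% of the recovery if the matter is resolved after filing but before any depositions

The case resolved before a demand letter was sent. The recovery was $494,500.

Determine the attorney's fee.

The matter resolved before a demand letter was sent, so the 26% rate applies.
$494,500 × 26% = $128,570.00

$128,570.00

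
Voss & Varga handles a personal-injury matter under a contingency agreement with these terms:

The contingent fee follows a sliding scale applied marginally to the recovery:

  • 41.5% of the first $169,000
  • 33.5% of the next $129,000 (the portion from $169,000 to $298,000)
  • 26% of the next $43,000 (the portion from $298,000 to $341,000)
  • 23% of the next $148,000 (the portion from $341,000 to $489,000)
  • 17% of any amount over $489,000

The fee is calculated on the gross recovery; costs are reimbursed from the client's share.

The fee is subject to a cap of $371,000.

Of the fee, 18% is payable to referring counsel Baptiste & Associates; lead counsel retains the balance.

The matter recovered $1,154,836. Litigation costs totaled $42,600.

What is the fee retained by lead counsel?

Fee base is the gross recovery, $1,154,836; costs are reimbursed separately.
First $169,000 at 41.5% = $70,135.00
Next $129,000 at 33.5% = $43,215.00
Next $43,000 at 26% = $11,180.00
Next $148,000 at 23% = $34,040.00
Remaining $665,836 at 17% = $113,192.12
Fee: $70,135.00 + $43,215.00 + $11,180.00 + $34,040.00 + $113,192.12 = $271,762.12
$271,762.12 is under the $371,000 cap.
Referral share: 18% of $271,762.12 = $48,917.18; lead counsel retains $271,762.12 − $48,917.18 = $222,844.94.

$222,844.94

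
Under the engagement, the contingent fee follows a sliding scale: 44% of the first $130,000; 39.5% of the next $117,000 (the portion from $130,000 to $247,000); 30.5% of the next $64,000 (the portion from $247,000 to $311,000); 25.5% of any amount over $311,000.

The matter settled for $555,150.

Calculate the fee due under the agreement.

$185,193.25

First $130,000 at 44% = $57,200.00
Next $117,000 at 39.5% = $46,215.00
Next $64,000 at 30.5% = $19,520.00
Remaining $244,150 at 25.5% = $62,258.25
Fee: $57,200.00 + $46,215.00 + $19,520.00 + $62,258.25 = $185,193.25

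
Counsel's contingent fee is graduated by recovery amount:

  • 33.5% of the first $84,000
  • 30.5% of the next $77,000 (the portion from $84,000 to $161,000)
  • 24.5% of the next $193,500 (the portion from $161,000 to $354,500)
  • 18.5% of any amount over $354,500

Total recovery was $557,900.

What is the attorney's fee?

First $84,000 at 33.5% = $28,140.00
Next $77,000 at 30.5% = $23,485.00
Next $193,500 at 24.5% = $47,407.50
Remaining $203,400 at 18.5% = $37,629.00
Fee: $28,140.00 + $23,485.00 + $47,407.50 + $37,629.00 = $136,661.50

$136,661.50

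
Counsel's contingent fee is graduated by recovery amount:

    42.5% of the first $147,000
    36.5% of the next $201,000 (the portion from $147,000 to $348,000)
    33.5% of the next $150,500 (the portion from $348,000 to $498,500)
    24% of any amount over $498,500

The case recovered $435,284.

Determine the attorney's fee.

$165,080.14

First $147,000 at 42.5% = $62,475.00
Next $201,000 at 36.5% = $73,365.00
Remaining $87,284 at 33.5% = $29,240.14
Fee: $62,475.00 + $73,365.00 + $29,240.14 = $165,080.14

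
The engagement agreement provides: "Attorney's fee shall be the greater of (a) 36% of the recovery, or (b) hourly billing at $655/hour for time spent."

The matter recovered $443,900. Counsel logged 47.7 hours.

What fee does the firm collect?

$159,804.00

(a) 36% of $443,900 = $159,804.00
(b) 47.7 × $655 = $31,243.50
The greater is (a): $159,804.00.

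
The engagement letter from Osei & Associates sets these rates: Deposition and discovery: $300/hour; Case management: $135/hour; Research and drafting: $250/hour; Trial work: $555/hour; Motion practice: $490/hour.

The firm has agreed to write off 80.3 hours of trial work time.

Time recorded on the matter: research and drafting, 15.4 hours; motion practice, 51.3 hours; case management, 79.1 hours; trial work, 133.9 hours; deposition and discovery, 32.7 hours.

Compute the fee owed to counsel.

Deposition and discovery: 32.7 × $300 = $9,810.00
Case management: 79.1 × $135 = $10,678.50
Research and drafting: 15.4 × $250 = $3,850.00
Trial work: 133.9 × $555 = $74,314.50
Motion practice: 51.3 × $490 = $25,137.00
Subtotal: $123,790.00
Write-off: 80.3 × $555 = $44,566.50
Total: $123,790.00 − $44,566.50 = $79,223.50

$79,223.50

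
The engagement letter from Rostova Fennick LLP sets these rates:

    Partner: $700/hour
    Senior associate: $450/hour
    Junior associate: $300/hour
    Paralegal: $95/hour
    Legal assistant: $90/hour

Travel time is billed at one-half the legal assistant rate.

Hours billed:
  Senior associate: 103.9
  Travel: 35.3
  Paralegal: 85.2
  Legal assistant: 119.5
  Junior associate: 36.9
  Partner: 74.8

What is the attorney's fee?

Partner: 74.8 × $700 = $52,360.00
Senior associate: 103.9 × $450 = $46,755.00
Junior associate: 36.9 × $300 = $11,070.00
Paralegal: 85.2 × $95 = $8,094.00
Legal assistant: 119.5 × $90 = $10,755.00
Subtotal: $52,360.00 + $46,755.00 + $11,070.00 + $8,094.00 + $10,755.00 = $129,034.00
Travel: 35.3 × ($90 ÷ 2) = 35.3 × $45.00 = $1,588.50
Total: $129,034.00 + $1,588.50 = $130,622.50

$130,622.50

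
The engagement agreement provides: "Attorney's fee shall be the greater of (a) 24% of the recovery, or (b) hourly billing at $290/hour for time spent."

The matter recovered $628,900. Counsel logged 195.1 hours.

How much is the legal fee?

$150,936.00

(a) 24% of $628,900 = $150,936.00
(b) 195.1 × $290 = $56,579.00
The greater is (a): $150,936.00.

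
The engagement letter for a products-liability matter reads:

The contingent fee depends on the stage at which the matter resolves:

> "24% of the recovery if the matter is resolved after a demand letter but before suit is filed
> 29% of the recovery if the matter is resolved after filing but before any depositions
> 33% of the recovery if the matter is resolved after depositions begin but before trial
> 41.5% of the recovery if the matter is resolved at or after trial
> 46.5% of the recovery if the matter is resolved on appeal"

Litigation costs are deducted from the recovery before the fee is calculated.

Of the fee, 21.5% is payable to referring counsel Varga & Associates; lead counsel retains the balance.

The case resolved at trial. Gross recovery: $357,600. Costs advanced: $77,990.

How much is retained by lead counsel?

Fee base (net of costs): $357,600 − $77,990 = $279,610
The matter resolved at trial, so the 41.5% rate applies.
$279,610 × 41.5% = $116,038.15
Referral share: 21.5% of $116,038.15 = $24,948.20; lead counsel retains $116,038.15 − $24,948.20 = $91,089.95.

$91,089.95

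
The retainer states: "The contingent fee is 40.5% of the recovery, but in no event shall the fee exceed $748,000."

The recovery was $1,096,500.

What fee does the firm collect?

40.5% of $1,096,500 = $444,082.50
That is under the $748,000 cap.

$444,082.50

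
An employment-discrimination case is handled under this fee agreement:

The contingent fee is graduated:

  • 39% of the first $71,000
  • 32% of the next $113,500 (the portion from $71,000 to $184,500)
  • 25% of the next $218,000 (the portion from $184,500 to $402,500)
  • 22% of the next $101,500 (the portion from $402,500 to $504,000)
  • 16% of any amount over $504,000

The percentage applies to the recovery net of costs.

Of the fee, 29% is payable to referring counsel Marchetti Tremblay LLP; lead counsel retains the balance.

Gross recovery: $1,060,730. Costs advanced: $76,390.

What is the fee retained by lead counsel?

Fee base (net of costs): $1,060,730 − $76,390 = $984,340
First $71,000 at 39% = $27,690.00
Next $113,500 at 32% = $36,320.00
Next $218,000 at 25% = $54,500.00
Next $101,500 at 22% = $22,330.00
Remaining $480,340 at 16% = $76,854.40
Fee: $27,690.00 + $36,320.00 + $54,500.00 + $22,330.00 + $76,854.40 = $217,694.40
Referral share: 29% of $217,694.40 = $63,131.38; lead counsel retains $217,694.40 − $63,131.38 = $154,563.02.

$154,563.02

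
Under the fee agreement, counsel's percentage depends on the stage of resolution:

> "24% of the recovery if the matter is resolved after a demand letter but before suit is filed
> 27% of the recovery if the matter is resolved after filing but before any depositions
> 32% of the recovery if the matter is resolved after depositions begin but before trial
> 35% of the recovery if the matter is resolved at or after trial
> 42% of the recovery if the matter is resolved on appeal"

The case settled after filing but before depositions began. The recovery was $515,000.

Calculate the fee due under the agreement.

The matter settled after filing but before depositions began, so the 27% rate applies.
$515,000 × 27% = $139,050.00

$139,050.00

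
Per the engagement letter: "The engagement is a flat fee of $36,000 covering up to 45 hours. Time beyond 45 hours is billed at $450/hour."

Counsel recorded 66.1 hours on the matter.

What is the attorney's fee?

Flat fee: $36,000.00
Excess hours: 66.1 − 45 = 21.1
Overrun: 21.1 × $450 = $9,495.00
Total: $36,000.00 + $9,495.00 = $45,495.00

$45,495.00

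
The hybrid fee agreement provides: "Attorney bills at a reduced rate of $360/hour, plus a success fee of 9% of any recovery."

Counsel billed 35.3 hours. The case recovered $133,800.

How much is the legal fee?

Hourly: 35.3 × $360 = $12,708.00
Success fee: 9% of $133,800 = $12,042.00
Total: $12,708.00 + $12,042.00 = $24,750.00

$24,750.00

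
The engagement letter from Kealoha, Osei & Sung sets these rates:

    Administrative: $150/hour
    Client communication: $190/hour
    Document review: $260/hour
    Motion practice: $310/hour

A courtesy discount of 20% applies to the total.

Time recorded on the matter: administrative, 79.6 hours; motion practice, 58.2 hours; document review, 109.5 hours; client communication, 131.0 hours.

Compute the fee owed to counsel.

Administrative: 79.6 × $150 = $11,940.00
Client communication: 131.0 × $190 = $24,890.00
Document review: 109.5 × $260 = $28,470.00
Motion practice: 58.2 × $310 = $18,042.00
Subtotal: $83,342.00
Less 20% discount: −$16,668.40
Total: $83,342.00 − $16,668.40 = $66,673.60

$66,673.60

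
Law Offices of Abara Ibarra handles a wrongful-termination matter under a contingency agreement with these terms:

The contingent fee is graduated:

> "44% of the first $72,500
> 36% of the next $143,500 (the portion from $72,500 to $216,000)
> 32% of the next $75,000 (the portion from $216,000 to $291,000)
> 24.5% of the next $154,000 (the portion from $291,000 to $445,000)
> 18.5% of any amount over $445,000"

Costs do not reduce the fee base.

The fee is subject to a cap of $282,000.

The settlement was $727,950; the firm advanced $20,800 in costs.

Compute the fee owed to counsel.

Fee base is the gross recovery, $727,950; costs are reimbursed separately.
First $72,500 at 44% = $31,900.00
Next $143,500 at 36% = $51,660.00
Next $75,000 at 32% = $24,000.00
Next $154,000 at 24.5% = $37,730.00
Remaining $282,950 at 18.5% = $52,345.75
Fee: $31,900.00 + $51,660.00 + $24,000.00 + $37,730.00 + $52,345.75 = $197,635.75
$197,635.75 is under the $282,000 cap.

$197,635.75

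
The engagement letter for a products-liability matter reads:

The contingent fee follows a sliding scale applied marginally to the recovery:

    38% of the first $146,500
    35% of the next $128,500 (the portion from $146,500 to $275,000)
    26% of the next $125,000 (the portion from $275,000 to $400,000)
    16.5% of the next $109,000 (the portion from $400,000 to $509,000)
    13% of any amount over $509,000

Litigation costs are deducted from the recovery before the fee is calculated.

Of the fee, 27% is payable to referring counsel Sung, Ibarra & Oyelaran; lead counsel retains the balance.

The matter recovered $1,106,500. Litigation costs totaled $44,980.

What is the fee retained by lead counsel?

$162,759.05

Fee base (net of costs): $1,106,500 − $44,980 = $1,061,520
First $146,500 at 38% = $55,670.00
Next $128,500 at 35% = $44,975.00
Next $125,000 at 26% = $32,500.00
Next $109,000 at 16.5% = $17,985.00
Remaining $552,520 at 13% = $71,827.60
Fee: $55,670.00 + $44,975.00 + $32,500.00 + $17,985.00 + $71,827.60 = $222,957.60
Referral share: 27% of $222,957.60 = $60,198.55; lead counsel retains $222,957.60 − $60,198.55 = $162,759.05.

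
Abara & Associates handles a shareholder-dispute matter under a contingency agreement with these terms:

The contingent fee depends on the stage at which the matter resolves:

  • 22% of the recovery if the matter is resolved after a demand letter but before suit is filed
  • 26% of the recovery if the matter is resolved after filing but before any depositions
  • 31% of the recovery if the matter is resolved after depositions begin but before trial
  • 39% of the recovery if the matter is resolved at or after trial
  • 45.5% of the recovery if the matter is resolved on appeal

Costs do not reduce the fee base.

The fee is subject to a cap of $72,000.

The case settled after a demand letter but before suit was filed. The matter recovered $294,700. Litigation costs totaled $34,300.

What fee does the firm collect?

$64,834.00

Fee base is the gross recovery, $294,700; costs are reimbursed separately.
The matter settled after a demand letter but before suit was filed, so the 22% rate applies.
$294,700 × 22% = $64,834.00
$64,834.00 is under the $72,000 cap.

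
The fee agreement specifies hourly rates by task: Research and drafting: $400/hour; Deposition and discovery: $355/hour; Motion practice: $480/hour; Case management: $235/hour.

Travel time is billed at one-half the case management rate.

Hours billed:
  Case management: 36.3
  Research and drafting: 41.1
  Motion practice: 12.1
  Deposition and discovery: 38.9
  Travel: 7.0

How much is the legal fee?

Research and drafting: 41.1 × $400 = $16,440.00
Deposition and discovery: 38.9 × $355 = $13,809.50
Motion practice: 12.1 × $480 = $5,808.00
Case management: 36.3 × $235 = $8,530.50
Subtotal: $16,440.00 + $13,809.50 + $5,808.00 + $8,530.50 = $44,588.00
Travel: 7.0 × ($235 ÷ 2) = 7.0 × $117.50 = $822.50
Total: $44,588.00 + $822.50 = $45,410.50

$45,410.50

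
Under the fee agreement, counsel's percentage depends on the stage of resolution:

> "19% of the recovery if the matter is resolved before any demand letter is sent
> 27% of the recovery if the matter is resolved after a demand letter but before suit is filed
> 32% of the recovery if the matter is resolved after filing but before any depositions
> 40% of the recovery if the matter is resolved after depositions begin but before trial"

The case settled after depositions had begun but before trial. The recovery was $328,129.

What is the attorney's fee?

$131,251.60

The matter settled after depositions had begun but before trial, so the 40% rate applies.
$328,129 × 40% = $131,251.60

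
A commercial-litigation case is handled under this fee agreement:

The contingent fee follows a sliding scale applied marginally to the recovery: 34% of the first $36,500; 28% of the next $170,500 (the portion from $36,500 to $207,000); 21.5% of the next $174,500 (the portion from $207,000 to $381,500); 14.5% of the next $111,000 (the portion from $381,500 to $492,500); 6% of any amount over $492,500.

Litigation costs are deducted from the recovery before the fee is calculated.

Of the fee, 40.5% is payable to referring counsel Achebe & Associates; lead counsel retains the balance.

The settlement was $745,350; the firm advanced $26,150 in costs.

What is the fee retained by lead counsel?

$75,781.88

Fee base (net of costs): $745,350 − $26,150 = $719,200
First $36,500 at 34% = $12,410.00
Next $170,500 at 28% = $47,740.00
Next $174,500 at 21.5% = $37,517.50
Next $111,000 at 14.5% = $16,095.00
Remaining $226,700 at 6% = $13,602.00
Fee: $12,410.00 + $47,740.00 + $37,517.50 + $16,095.00 + $13,602.00 = $127,364.50
Referral share: 40.5% of $127,364.50 = $51,582.62; lead counsel retains $127,364.50 − $51,582.62 = $75,781.88.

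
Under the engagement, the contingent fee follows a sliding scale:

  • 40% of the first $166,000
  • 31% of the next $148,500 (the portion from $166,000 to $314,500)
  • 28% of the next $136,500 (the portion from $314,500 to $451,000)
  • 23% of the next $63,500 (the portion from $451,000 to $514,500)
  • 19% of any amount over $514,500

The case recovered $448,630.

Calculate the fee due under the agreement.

$149,991.40

First $166,000 at 40% = $66,400.00
Next $148,500 at 31% = $46,035.00
Remaining $134,130 at 28% = $37,556.40
Fee: $66,400.00 + $46,035.00 + $37,556.40 = $149,991.40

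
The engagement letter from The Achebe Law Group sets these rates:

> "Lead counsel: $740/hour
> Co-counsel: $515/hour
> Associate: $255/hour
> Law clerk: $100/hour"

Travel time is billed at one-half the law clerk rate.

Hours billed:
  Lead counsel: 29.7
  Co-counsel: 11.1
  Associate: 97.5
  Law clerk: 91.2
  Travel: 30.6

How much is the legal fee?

Lead counsel: 29.7 × $740 = $21,978.00
Co-counsel: 11.1 × $515 = $5,716.50
Associate: 97.5 × $255 = $24,862.50
Law clerk: 91.2 × $100 = $9,120.00
Subtotal: $21,978.00 + $5,716.50 + $24,862.50 + $9,120.00 = $61,677.00
Travel: 30.6 × ($100 ÷ 2) = 30.6 × $50.00 = $1,530.00
Total: $61,677.00 + $1,530.00 = $63,207.00

$63,207.00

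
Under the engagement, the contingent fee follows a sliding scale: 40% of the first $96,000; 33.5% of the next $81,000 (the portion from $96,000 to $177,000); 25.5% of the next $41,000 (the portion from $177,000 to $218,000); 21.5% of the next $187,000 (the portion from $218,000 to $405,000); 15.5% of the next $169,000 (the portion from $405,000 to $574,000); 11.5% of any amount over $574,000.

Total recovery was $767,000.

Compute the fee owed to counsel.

First $96,000 at 40% = $38,400.00
Next $81,000 at 33.5% = $27,135.00
Next $41,000 at 25.5% = $10,455.00
Next $187,000 at 21.5% = $40,205.00
Next $169,000 at 15.5% = $26,195.00
Remaining $193,000 at 11.5% = $22,195.00
Fee: $38,400.00 + $27,135.00 + $10,455.00 + $40,205.00 + $26,195.00 + $22,195.00 = $164,585.00

$164,585.00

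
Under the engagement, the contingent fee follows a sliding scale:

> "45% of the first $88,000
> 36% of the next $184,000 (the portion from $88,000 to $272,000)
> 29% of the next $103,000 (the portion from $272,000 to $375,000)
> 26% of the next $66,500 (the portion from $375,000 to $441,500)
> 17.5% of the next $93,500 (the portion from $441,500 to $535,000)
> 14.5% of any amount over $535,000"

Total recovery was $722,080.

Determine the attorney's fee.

First $88,000 at 45% = $39,600.00
Next $184,000 at 36% = $66,240.00
Next $103,000 at 29% = $29,870.00
Next $66,500 at 26% = $17,290.00
Next $93,500 at 17.5% = $16,362.50
Remaining $187,080 at 14.5% = $27,126.60
Fee: $39,600.00 + $66,240.00 + $29,870.00 + $17,290.00 + $16,362.50 + $27,126.60 = $196,489.10

$196,489.10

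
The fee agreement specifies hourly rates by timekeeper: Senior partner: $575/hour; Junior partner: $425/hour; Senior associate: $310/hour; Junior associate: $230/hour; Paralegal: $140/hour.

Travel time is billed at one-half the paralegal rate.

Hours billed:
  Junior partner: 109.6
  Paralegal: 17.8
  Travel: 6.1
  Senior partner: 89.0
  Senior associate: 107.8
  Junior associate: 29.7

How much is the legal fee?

Senior partner: 89.0 × $575 = $51,175.00
Junior partner: 109.6 × $425 = $46,580.00
Senior associate: 107.8 × $310 = $33,418.00
Junior associate: 29.7 × $230 = $6,831.00
Paralegal: 17.8 × $140 = $2,492.00
Subtotal: $51,175.00 + $46,580.00 + $33,418.00 + $6,831.00 + $2,492.00 = $140,496.00
Travel: 6.1 × ($140 ÷ 2) = 6.1 × $70.00 = $427.00
Total: $140,496.00 + $427.00 = $140,923.00

$140,923.00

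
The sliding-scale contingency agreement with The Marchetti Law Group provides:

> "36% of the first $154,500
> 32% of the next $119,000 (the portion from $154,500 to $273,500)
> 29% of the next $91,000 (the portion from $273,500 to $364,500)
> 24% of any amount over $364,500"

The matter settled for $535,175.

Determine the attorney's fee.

First $154,500 at 36% = $55,620.00
Next $119,000 at 32% = $38,080.00
Next $91,000 at 29% = $26,390.00
Remaining $170,675 at 24% = $40,962.00
Fee: $55,620.00 + $38,080.00 + $26,390.00 + $40,962.00 = $161,052.00

$161,052.00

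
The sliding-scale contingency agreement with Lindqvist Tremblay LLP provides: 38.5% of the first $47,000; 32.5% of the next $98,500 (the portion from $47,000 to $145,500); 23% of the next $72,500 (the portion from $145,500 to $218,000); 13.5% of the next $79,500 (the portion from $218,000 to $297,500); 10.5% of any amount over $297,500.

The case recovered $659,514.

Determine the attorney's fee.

First $47,000 at 38.5% = $18,095.00
Next $98,500 at 32.5% = $32,012.50
Next $72,500 at 23% = $16,675.00
Next $79,500 at 13.5% = $10,732.50
Remaining $362,014 at 10.5% = $38,011.47
Fee: $18,095.00 + $32,012.50 + $16,675.00 + $10,732.50 + $38,011.47 = $115,526.47

$115,526.47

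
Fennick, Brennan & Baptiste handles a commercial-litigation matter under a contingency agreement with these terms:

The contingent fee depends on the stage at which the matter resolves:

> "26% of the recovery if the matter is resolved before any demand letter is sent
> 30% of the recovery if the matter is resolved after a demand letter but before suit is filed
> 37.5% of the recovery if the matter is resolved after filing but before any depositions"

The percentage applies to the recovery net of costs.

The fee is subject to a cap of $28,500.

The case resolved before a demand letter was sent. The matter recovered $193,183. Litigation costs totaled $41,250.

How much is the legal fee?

$28,500.00

Fee base (net of costs): $193,183 − $41,250 = $151,933
The matter resolved before a demand letter was sent, so the 26% rate applies.
$151,933 × 26% = $39,502.58
$39,502.58 exceeds the $28,500 cap, so the fee is capped at $28,500.00.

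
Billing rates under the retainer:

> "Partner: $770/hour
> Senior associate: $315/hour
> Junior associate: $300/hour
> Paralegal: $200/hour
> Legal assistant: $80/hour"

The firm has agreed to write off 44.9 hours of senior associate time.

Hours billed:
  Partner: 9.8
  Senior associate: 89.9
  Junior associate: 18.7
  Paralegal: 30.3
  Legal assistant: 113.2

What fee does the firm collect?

Partner: 9.8 × $770 = $7,546.00
Senior associate: 89.9 × $315 = $28,318.50
Junior associate: 18.7 × $300 = $5,610.00
Paralegal: 30.3 × $200 = $6,060.00
Legal assistant: 113.2 × $80 = $9,056.00
Subtotal: $56,590.50
Write-off: 44.9 × $315 = $14,143.50
Total: $56,590.50 − $14,143.50 = $42,447.00

$42,447.00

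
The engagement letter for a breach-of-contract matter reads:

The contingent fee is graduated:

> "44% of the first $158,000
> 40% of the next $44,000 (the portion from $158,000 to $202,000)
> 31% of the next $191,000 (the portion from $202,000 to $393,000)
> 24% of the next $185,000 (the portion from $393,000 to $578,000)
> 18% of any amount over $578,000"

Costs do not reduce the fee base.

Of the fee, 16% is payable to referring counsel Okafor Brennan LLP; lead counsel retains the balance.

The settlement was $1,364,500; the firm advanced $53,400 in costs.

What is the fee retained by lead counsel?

Fee base is the gross recovery, $1,364,500; costs are reimbursed separately.
First $158,000 at 44% = $69,520.00
Next $44,000 at 40% = $17,600.00
Next $191,000 at 31% = $59,210.00
Next $185,000 at 24% = $44,400.00
Remaining $786,500 at 18% = $141,570.00
Fee: $69,520.00 + $17,600.00 + $59,210.00 + $44,400.00 + $141,570.00 = $332,300.00
Referral share: 16% of $332,300.00 = $53,168.00; lead counsel retains $332,300.00 − $53,168.00 = $279,132.00.

$279,132.00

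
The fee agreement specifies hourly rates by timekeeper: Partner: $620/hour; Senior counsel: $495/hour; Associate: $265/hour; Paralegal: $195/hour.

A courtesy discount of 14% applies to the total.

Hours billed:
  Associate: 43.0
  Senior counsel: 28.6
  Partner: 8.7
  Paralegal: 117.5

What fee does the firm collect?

$46,318.31

Partner: 8.7 × $620 = $5,394.00
Senior counsel: 28.6 × $495 = $14,157.00
Associate: 43.0 × $265 = $11,395.00
Paralegal: 117.5 × $195 = $22,912.50
Subtotal: $53,858.50
Less 14% discount: −$7,540.19
Total: $53,858.50 − $7,540.19 = $46,318.31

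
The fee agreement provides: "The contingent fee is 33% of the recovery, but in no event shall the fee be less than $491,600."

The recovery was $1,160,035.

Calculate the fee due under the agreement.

$491,600.00

33% of $1,160,035 = $382,811.55
That is below the $491,600 minimum, so the minimum applies.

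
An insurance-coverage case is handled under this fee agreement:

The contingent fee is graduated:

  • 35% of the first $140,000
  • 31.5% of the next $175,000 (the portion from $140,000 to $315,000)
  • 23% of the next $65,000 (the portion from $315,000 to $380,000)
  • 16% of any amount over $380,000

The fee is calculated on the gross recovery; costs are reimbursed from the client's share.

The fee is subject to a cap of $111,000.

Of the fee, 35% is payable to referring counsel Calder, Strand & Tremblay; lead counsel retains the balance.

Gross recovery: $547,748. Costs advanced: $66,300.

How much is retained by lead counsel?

$72,150.00

Fee base is the gross recovery, $547,748; costs are reimbursed separately.
First $140,000 at 35% = $49,000.00
Next $175,000 at 31.5% = $55,125.00
Next $65,000 at 23% = $14,950.00
Remaining $167,748 at 16% = $26,839.68
Fee: $49,000.00 + $55,125.00 + $14,950.00 + $26,839.68 = $145,914.68
$145,914.68 exceeds the $111,000 cap, so the fee is capped at $111,000.00.
Referral share: 35% of $111,000.00 = $38,850.00; lead counsel retains $111,000.00 − $38,850.00 = $72,150.00.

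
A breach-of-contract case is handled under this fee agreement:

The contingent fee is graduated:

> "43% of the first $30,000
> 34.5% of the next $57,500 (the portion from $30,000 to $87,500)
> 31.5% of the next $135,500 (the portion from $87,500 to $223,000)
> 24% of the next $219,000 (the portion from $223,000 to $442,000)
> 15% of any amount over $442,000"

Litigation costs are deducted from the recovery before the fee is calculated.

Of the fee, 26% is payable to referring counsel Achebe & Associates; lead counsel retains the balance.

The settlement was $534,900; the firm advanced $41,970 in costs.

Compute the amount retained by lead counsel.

Fee base (net of costs): $534,900 − $41,970 = $492,930
First $30,000 at 43% = $12,900.00
Next $57,500 at 34.5% = $19,837.50
Next $135,500 at 31.5% = $42,682.50
Next $219,000 at 24% = $52,560.00
Remaining $50,930 at 15% = $7,639.50
Fee: $12,900.00 + $19,837.50 + $42,682.50 + $52,560.00 + $7,639.50 = $135,619.50
Referral share: 26% of $135,619.50 = $35,261.07; lead counsel retains $135,619.50 − $35,261.07 = $100,358.43.

$100,358.43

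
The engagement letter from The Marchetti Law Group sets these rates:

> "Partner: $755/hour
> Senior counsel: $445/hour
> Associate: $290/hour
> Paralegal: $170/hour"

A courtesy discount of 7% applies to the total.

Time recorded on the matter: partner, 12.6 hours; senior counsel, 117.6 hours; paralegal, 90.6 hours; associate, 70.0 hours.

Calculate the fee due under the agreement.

Partner: 12.6 × $755 = $9,513.00
Senior counsel: 117.6 × $445 = $52,332.00
Associate: 70.0 × $290 = $20,300.00
Paralegal: 90.6 × $170 = $15,402.00
Subtotal: $97,547.00
Less 7% discount: −$6,828.29
Total: $97,547.00 − $6,828.29 = $90,718.71

$90,718.71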